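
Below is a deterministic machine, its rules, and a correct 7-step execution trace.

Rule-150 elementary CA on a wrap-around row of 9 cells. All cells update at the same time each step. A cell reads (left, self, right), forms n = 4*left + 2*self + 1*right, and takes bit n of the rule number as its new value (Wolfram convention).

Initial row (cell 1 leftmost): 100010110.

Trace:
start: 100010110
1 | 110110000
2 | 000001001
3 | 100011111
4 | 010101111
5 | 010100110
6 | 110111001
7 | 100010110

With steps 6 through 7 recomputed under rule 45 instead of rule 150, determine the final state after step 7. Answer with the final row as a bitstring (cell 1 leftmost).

(re-executing steps 6..7 under rule 45; state before step 6: 010100110)
6 | 011100100
7 | 010000101

010000101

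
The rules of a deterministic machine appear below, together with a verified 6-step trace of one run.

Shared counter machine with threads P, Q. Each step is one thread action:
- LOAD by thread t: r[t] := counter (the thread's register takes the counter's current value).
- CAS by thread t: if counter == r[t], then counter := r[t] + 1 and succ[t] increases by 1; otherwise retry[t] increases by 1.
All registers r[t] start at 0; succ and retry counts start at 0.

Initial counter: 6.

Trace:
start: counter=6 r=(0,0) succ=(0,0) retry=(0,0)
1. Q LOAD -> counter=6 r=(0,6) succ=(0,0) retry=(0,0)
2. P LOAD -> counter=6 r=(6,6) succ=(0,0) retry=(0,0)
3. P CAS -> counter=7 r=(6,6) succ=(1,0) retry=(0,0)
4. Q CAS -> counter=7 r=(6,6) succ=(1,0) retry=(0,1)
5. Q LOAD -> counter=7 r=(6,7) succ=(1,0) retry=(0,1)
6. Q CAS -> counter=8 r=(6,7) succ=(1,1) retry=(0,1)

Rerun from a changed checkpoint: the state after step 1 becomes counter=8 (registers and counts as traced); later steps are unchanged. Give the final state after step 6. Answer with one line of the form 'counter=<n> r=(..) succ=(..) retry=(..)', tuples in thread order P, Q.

counter=10 r=(8,9) succ=(1,1) retry=(0,1)

state after step 1 := counter=8 r=(0,6) succ=(0,0) retry=(0,0)
2. P LOAD -> counter=8 r=(8,6) succ=(0,0) retry=(0,0)
3. P CAS -> counter=9 r=(8,6) succ=(1,0) retry=(0,0)
4. Q CAS -> counter=9 r=(8,6) succ=(1,0) retry=(0,1)
5. Q LOAD -> counter=9 r=(8,9) succ=(1,0) retry=(0,1)
6. Q CAS -> counter=10 r=(8,9) succ=(1,1) retry=(0,1)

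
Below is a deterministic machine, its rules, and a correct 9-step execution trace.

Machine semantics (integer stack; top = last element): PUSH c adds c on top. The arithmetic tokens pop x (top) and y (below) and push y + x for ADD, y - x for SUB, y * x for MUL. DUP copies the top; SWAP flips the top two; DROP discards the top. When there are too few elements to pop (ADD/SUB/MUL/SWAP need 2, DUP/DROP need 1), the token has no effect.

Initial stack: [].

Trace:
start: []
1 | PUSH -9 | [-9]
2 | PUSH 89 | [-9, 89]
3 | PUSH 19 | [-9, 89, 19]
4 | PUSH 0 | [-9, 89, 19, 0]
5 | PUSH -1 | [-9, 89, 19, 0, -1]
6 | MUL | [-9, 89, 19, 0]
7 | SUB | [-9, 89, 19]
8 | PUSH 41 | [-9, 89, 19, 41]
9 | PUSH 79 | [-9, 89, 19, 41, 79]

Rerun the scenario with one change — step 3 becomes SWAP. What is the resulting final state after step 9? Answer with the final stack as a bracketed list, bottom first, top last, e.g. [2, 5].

(re-executing from step 3 with the substitution; state before step 3: [-9, 89])
3 | SWAP | [89, -9]
4 | PUSH 0 | [89, -9, 0]
5 | PUSH -1 | [89, -9, 0, -1]
6 | MUL | [89, -9, 0]
7 | SUB | [89, -9]
8 | PUSH 41 | [89, -9, 41]
9 | PUSH 79 | [89, -9, 41, 79]

[89, -9, 41, 79]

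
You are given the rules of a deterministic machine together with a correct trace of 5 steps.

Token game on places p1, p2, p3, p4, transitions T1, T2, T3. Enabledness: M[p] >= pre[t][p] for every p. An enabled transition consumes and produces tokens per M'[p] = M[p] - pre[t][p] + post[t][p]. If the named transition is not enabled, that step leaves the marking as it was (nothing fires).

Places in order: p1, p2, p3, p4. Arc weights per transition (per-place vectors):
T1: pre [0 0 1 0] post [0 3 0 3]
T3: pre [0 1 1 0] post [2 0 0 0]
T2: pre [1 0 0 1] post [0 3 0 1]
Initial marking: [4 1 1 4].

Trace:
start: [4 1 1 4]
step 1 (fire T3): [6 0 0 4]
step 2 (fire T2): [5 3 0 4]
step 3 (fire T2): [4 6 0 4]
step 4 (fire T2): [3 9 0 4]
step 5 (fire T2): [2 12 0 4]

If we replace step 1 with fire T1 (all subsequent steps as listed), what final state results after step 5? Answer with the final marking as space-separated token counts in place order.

0 16 0 7

(re-executing from step 1 with the substitution; state before step 1: [4 1 1 4])
step 1 (fire T1): [4 4 0 7]
step 2 (fire T2): [3 7 0 7]
step 3 (fire T2): [2 10 0 7]
step 4 (fire T2): [1 13 0 7]
step 5 (fire T2): [0 16 0 7]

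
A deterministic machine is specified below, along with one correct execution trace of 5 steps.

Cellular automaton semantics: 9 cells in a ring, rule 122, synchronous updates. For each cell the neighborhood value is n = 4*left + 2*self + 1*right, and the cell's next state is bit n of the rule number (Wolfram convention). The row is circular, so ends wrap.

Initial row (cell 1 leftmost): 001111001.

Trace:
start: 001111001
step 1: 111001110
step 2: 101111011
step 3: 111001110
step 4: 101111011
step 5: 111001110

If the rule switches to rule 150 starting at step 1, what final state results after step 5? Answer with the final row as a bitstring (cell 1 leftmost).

(re-executing steps 1..5 under rule 150; state before step 1: 001111001)
step 1: 110110111
step 2: 100000011
step 3: 010000101
step 4: 011001101
step 5: 000110001

000110001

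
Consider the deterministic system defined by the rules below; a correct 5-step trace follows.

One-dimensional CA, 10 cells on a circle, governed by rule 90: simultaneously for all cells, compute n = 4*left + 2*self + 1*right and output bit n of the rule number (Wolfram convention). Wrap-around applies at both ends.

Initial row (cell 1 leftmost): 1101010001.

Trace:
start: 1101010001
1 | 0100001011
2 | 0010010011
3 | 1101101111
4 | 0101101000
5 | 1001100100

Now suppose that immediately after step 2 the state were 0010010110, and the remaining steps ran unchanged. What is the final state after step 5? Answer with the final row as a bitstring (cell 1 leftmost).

1011000100

state after step 2 := 0010010110
3 | 0101100111
4 | 0001111101
5 | 1011000100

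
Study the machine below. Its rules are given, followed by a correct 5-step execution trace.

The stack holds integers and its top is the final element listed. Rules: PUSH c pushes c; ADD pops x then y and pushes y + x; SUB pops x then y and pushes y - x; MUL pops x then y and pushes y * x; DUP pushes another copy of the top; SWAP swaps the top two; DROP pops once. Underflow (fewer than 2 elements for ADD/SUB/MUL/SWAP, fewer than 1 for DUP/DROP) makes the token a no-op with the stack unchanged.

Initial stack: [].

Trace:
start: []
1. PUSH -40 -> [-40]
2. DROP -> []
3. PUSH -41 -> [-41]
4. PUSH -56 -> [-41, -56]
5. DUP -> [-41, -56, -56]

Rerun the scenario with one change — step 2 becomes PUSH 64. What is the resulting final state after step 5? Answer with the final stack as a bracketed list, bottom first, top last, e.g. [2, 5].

[-40, 64, -41, -56, -56]

(re-executing from step 2 with the substitution; state before step 2: [-40])
2. PUSH 64 -> [-40, 64]
3. PUSH -41 -> [-40, 64, -41]
4. PUSH -56 -> [-40, 64, -41, -56]
5. DUP -> [-40, 64, -41, -56, -56]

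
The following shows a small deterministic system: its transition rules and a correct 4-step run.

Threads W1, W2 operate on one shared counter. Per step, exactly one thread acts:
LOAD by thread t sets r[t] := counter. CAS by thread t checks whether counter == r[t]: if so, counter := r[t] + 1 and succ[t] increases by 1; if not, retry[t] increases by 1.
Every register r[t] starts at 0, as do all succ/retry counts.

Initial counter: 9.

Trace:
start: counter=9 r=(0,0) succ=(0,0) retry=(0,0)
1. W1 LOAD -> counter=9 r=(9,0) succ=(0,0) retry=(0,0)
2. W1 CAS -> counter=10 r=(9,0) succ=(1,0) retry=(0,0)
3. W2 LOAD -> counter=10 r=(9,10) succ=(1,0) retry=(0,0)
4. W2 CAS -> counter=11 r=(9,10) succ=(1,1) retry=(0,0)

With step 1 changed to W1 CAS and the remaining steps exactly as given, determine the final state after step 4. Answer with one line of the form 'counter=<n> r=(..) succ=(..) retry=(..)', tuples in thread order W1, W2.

counter=10 r=(0,9) succ=(0,1) retry=(2,0)

(re-executing from step 1 with the substitution; state before step 1: counter=9 r=(0,0) succ=(0,0) retry=(0,0))
1. W1 CAS -> counter=9 r=(0,0) succ=(0,0) retry=(1,0)
2. W1 CAS -> counter=9 r=(0,0) succ=(0,0) retry=(2,0)
3. W2 LOAD -> counter=9 r=(0,9) succ=(0,0) retry=(2,0)
4. W2 CAS -> counter=10 r=(0,9) succ=(0,1) retry=(2,0)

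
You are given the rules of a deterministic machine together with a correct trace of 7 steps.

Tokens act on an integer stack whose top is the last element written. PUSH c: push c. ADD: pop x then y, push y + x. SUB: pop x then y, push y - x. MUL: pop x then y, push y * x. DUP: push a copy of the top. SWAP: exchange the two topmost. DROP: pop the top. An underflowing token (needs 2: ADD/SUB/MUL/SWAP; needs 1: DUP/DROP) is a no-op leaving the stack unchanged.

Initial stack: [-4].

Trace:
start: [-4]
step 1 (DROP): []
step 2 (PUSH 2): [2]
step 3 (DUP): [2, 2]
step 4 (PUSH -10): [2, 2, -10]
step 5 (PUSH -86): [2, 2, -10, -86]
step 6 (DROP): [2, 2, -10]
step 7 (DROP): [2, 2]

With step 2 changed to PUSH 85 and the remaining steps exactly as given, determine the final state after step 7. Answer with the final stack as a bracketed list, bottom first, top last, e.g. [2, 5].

(re-executing from step 2 with the substitution; state before step 2: [])
step 2 (PUSH 85): [85]
step 3 (DUP): [85, 85]
step 4 (PUSH -10): [85, 85, -10]
step 5 (PUSH -86): [85, 85, -10, -86]
step 6 (DROP): [85, 85, -10]
step 7 (DROP): [85, 85]

[85, 85]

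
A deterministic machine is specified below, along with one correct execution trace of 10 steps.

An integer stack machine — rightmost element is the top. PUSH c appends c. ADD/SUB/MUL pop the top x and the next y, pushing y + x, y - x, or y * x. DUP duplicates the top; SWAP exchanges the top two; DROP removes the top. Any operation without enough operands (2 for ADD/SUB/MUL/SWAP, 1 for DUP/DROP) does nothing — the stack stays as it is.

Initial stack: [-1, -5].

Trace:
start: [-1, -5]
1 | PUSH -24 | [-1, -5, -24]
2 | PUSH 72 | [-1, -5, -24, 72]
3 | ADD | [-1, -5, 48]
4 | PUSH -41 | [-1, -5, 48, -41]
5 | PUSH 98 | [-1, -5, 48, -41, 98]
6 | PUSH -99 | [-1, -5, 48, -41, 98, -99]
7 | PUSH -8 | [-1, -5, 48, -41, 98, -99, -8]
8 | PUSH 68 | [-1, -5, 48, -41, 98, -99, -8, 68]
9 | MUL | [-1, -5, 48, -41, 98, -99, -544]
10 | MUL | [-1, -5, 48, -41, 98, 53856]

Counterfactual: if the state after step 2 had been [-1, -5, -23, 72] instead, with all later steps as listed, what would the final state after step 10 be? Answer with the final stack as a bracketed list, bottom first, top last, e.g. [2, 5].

[-1, -5, 49, -41, 98, 53856]

state after step 2 := [-1, -5, -23, 72]
3 | ADD | [-1, -5, 49]
4 | PUSH -41 | [-1, -5, 49, -41]
5 | PUSH 98 | [-1, -5, 49, -41, 98]
6 | PUSH -99 | [-1, -5, 49, -41, 98, -99]
7 | PUSH -8 | [-1, -5, 49, -41, 98, -99, -8]
8 | PUSH 68 | [-1, -5, 49, -41, 98, -99, -8, 68]
9 | MUL | [-1, -5, 49, -41, 98, -99, -544]
10 | MUL | [-1, -5, 49, -41, 98, 53856]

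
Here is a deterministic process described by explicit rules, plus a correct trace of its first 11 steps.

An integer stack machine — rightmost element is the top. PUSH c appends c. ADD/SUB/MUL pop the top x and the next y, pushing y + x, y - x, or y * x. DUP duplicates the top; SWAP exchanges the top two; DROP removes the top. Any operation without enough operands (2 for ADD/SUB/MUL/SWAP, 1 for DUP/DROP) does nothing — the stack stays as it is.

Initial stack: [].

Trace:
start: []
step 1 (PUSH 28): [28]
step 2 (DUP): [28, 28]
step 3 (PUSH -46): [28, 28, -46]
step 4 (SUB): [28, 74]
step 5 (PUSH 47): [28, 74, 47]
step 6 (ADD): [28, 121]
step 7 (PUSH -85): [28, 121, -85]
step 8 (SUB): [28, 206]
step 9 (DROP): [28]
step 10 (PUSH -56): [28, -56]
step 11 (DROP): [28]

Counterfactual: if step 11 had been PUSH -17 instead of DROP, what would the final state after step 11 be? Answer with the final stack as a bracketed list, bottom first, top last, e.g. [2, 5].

(re-executing from step 11 with the substitution; state before step 11: [28, -56])
step 11 (PUSH -17): [28, -56, -17]

[28, -56, -17]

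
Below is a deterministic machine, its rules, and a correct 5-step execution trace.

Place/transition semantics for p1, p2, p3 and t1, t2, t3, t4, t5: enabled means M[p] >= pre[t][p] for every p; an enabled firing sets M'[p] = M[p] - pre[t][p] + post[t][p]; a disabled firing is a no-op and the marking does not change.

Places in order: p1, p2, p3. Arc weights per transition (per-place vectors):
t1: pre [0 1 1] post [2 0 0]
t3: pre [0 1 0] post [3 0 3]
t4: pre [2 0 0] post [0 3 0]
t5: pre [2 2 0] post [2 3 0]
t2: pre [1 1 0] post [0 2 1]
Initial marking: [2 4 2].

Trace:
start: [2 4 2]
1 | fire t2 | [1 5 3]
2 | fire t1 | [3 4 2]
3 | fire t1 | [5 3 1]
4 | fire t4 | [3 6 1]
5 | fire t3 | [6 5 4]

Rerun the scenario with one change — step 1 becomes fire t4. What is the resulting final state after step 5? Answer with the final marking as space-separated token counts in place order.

5 7 3

(re-executing from step 1 with the substitution; state before step 1: [2 4 2])
1 | fire t4 | [0 7 2]
2 | fire t1 | [2 6 1]
3 | fire t1 | [4 5 0]
4 | fire t4 | [2 8 0]
5 | fire t3 | [5 7 3]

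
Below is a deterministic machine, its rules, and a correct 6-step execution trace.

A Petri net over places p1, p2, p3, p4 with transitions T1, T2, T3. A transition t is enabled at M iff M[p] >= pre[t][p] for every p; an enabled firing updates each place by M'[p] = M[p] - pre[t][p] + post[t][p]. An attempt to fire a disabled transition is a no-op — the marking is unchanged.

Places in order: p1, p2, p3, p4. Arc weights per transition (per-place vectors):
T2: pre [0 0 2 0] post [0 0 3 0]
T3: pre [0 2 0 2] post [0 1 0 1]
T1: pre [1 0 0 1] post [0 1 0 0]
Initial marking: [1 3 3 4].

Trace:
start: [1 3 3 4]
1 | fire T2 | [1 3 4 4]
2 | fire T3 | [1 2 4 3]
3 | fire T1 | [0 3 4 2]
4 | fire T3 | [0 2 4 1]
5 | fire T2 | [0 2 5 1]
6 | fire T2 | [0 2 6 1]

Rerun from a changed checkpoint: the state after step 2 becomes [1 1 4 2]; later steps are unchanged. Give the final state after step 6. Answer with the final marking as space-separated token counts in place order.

state after step 2 := [1 1 4 2]
3 | fire T1 | [0 2 4 1]
4 | fire T3 | [0 2 4 1]
5 | fire T2 | [0 2 5 1]
6 | fire T2 | [0 2 6 1]

0 2 6 1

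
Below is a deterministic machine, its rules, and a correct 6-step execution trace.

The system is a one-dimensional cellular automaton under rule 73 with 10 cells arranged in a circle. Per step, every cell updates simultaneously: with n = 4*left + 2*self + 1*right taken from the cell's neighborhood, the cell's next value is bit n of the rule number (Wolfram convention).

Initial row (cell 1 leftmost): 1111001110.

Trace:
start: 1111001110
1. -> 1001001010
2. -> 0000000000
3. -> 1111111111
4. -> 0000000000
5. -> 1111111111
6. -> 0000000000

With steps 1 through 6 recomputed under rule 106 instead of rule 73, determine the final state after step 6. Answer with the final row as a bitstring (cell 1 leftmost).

1011011101

(re-executing steps 1..6 under rule 106; state before step 1: 1111001110)
1. -> 1001011011
2. -> 1010111110
3. -> 0101100011
4. -> 1011100111
5. -> 1110101100
6. -> 1011011101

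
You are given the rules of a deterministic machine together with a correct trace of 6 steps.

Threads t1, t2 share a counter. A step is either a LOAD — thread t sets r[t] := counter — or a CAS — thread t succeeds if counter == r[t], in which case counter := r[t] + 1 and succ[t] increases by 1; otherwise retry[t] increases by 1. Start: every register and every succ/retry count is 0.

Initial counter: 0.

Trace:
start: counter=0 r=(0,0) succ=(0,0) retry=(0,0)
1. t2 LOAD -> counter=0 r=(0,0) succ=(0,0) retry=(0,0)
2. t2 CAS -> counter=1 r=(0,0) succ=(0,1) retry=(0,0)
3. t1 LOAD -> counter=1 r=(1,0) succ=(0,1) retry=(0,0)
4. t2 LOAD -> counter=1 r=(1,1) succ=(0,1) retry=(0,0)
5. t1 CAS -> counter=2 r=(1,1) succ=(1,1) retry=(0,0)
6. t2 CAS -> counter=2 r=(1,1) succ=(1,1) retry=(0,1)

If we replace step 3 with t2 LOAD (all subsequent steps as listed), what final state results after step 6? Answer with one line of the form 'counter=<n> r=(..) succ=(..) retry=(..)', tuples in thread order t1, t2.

counter=2 r=(0,1) succ=(0,2) retry=(1,0)

(re-executing from step 3 with the substitution; state before step 3: counter=1 r=(0,0) succ=(0,1) retry=(0,0))
3. t2 LOAD -> counter=1 r=(0,1) succ=(0,1) retry=(0,0)
4. t2 LOAD -> counter=1 r=(0,1) succ=(0,1) retry=(0,0)
5. t1 CAS -> counter=1 r=(0,1) succ=(0,1) retry=(1,0)
6. t2 CAS -> counter=2 r=(0,1) succ=(0,2) retry=(1,0)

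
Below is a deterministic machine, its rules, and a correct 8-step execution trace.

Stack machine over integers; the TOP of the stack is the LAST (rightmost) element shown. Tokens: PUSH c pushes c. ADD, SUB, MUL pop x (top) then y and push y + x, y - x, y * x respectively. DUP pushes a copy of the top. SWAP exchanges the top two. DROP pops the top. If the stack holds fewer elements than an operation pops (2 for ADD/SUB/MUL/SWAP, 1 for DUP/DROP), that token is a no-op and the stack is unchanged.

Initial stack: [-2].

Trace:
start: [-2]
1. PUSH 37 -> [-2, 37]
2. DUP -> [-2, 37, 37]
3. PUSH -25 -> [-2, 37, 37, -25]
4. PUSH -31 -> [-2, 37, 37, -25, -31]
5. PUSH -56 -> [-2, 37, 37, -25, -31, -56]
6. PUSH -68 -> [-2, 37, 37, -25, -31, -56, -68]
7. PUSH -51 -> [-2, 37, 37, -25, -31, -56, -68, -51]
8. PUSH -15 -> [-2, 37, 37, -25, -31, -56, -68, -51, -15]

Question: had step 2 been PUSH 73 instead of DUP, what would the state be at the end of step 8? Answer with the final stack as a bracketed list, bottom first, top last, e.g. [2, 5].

[-2, 37, 73, -25, -31, -56, -68, -51, -15]

(re-executing from step 2 with the substitution; state before step 2: [-2, 37])
2. PUSH 73 -> [-2, 37, 73]
3. PUSH -25 -> [-2, 37, 73, -25]
4. PUSH -31 -> [-2, 37, 73, -25, -31]
5. PUSH -56 -> [-2, 37, 73, -25, -31, -56]
6. PUSH -68 -> [-2, 37, 73, -25, -31, -56, -68]
7. PUSH -51 -> [-2, 37, 73, -25, -31, -56, -68, -51]
8. PUSH -15 -> [-2, 37, 73, -25, -31, -56, -68, -51, -15]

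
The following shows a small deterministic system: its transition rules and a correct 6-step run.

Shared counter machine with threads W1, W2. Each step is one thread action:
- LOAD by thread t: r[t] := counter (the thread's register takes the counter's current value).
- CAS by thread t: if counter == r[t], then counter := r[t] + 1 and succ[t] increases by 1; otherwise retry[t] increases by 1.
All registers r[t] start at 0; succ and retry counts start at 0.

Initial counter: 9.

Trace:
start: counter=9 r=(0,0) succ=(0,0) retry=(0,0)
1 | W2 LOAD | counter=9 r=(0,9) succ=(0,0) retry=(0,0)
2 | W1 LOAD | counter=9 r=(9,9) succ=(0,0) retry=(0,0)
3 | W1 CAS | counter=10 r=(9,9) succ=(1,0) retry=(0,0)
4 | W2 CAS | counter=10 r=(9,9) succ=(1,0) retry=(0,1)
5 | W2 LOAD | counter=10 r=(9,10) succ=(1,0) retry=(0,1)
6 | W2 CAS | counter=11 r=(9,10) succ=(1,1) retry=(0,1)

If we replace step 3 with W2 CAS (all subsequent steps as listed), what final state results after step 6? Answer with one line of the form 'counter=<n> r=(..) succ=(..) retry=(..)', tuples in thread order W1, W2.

counter=11 r=(9,10) succ=(0,2) retry=(0,1)

(re-executing from step 3 with the substitution; state before step 3: counter=9 r=(9,9) succ=(0,0) retry=(0,0))
3 | W2 CAS | counter=10 r=(9,9) succ=(0,1) retry=(0,0)
4 | W2 CAS | counter=10 r=(9,9) succ=(0,1) retry=(0,1)
5 | W2 LOAD | counter=10 r=(9,10) succ=(0,1) retry=(0,1)
6 | W2 CAS | counter=11 r=(9,10) succ=(0,2) retry=(0,1)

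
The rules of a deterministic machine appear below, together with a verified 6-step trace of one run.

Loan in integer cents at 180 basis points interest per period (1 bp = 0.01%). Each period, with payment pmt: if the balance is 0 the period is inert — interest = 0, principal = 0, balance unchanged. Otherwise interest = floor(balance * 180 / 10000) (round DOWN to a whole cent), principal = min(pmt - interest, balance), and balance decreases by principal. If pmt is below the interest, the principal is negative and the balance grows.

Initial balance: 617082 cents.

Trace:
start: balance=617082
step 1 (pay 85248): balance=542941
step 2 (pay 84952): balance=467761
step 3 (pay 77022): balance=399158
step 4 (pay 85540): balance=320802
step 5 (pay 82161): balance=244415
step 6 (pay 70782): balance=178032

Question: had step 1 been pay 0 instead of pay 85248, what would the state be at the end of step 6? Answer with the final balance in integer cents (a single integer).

271235

(re-executing from step 1 with the substitution; state before step 1: balance=617082)
step 1 (pay 0): balance=628189
step 2 (pay 84952): balance=554544
step 3 (pay 77022): balance=487503
step 4 (pay 85540): balance=410738
step 5 (pay 82161): balance=335970
step 6 (pay 70782): balance=271235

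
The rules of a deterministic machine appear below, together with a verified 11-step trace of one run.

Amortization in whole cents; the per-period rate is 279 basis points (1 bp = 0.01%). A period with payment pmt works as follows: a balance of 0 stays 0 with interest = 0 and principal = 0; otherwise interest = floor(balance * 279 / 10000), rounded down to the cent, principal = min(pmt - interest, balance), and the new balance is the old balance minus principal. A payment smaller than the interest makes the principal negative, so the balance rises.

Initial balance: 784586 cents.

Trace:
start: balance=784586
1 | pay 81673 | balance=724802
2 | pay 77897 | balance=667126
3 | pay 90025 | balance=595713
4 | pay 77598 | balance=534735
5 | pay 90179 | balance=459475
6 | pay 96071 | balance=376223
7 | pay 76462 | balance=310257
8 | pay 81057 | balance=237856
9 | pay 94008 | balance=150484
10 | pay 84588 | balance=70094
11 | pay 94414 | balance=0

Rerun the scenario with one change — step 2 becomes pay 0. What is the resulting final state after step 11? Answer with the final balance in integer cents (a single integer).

(re-executing from step 2 with the substitution; state before step 2: balance=724802)
2 | pay 0 | balance=745023
3 | pay 90025 | balance=675784
4 | pay 77598 | balance=617040
5 | pay 90179 | balance=544076
6 | pay 96071 | balance=463184
7 | pay 76462 | balance=399644
8 | pay 81057 | balance=329737
9 | pay 94008 | balance=244928
10 | pay 84588 | balance=167173
11 | pay 94414 | balance=77423

77423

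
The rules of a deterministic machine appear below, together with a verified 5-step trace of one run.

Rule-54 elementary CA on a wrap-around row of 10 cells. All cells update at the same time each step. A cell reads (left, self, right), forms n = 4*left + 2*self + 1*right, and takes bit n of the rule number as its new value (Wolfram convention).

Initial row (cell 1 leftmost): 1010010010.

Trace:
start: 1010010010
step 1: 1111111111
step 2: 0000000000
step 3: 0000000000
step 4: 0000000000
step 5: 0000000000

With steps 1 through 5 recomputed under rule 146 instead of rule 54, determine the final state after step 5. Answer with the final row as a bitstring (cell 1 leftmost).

(re-executing steps 1..5 under rule 146; state before step 1: 1010010010)
step 1: 0001101100
step 2: 0010000010
step 3: 0101000101
step 4: 0000101000
step 5: 0001000100

0001000100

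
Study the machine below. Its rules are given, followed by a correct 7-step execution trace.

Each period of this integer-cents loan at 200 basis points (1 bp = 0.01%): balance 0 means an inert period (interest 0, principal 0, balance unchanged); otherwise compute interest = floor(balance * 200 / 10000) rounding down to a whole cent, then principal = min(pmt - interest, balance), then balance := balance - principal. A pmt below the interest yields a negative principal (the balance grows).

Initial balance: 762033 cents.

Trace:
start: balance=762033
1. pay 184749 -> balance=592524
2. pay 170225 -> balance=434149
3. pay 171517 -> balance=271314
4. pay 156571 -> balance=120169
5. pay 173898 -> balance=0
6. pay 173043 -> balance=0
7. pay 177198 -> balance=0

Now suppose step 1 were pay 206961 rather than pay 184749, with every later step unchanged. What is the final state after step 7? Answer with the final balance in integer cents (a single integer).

0

(re-executing from step 1 with the substitution; state before step 1: balance=762033)
1. pay 206961 -> balance=570312
2. pay 170225 -> balance=411493
3. pay 171517 -> balance=248205
4. pay 156571 -> balance=96598
5. pay 173898 -> balance=0
6. pay 173043 -> balance=0
7. pay 177198 -> balance=0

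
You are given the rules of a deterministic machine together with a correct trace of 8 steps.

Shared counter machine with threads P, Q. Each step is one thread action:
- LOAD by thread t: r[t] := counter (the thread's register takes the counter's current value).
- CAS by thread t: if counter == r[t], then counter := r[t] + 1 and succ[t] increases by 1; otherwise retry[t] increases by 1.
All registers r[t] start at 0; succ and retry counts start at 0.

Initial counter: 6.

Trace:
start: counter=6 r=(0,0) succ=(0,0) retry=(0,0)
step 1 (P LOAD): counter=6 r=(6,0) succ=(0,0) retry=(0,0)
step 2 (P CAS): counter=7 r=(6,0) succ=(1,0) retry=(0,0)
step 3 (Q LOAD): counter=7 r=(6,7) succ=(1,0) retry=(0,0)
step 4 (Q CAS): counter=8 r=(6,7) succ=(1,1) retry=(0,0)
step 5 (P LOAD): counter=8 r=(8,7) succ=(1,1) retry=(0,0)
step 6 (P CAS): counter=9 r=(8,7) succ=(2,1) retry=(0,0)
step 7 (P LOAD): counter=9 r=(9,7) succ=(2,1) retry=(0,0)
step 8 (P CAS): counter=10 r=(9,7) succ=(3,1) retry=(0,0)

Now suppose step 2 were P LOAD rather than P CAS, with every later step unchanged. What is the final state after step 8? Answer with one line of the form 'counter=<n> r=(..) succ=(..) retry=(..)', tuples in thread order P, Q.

counter=9 r=(8,6) succ=(2,1) retry=(0,0)

(re-executing from step 2 with the substitution; state before step 2: counter=6 r=(6,0) succ=(0,0) retry=(0,0))
step 2 (P LOAD): counter=6 r=(6,0) succ=(0,0) retry=(0,0)
step 3 (Q LOAD): counter=6 r=(6,6) succ=(0,0) retry=(0,0)
step 4 (Q CAS): counter=7 r=(6,6) succ=(0,1) retry=(0,0)
step 5 (P LOAD): counter=7 r=(7,6) succ=(0,1) retry=(0,0)
step 6 (P CAS): counter=8 r=(7,6) succ=(1,1) retry=(0,0)
step 7 (P LOAD): counter=8 r=(8,6) succ=(1,1) retry=(0,0)
step 8 (P CAS): counter=9 r=(8,6) succ=(2,1) retry=(0,0)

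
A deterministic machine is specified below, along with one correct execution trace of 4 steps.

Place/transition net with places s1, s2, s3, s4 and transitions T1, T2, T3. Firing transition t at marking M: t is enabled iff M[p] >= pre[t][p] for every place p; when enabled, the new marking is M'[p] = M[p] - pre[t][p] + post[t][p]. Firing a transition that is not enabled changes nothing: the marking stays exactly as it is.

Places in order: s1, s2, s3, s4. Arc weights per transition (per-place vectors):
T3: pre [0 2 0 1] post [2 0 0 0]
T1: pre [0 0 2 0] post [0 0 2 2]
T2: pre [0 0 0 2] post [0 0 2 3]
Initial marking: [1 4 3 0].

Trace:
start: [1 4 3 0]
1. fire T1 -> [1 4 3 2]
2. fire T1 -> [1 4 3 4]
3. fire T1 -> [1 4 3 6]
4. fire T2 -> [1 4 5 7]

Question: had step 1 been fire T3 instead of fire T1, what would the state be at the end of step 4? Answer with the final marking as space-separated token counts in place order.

1 4 5 5

(re-executing from step 1 with the substitution; state before step 1: [1 4 3 0])
1. fire T3 -> [1 4 3 0]
2. fire T1 -> [1 4 3 2]
3. fire T1 -> [1 4 3 4]
4. fire T2 -> [1 4 5 5]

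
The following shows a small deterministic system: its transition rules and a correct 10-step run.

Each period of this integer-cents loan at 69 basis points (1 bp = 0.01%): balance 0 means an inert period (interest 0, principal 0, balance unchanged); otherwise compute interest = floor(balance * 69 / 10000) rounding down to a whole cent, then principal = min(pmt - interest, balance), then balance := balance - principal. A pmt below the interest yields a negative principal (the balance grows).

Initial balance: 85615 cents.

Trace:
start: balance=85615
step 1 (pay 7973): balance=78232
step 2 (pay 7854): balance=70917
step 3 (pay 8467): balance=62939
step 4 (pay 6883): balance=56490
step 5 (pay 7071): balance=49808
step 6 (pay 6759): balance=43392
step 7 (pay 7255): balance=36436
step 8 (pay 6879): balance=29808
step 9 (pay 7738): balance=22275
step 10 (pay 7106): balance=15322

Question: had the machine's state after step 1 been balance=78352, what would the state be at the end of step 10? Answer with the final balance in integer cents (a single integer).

15451

state after step 1 := balance=78352
step 2 (pay 7854): balance=71038
step 3 (pay 8467): balance=63061
step 4 (pay 6883): balance=56613
step 5 (pay 7071): balance=49932
step 6 (pay 6759): balance=43517
step 7 (pay 7255): balance=36562
step 8 (pay 6879): balance=29935
step 9 (pay 7738): balance=22403
step 10 (pay 7106): balance=15451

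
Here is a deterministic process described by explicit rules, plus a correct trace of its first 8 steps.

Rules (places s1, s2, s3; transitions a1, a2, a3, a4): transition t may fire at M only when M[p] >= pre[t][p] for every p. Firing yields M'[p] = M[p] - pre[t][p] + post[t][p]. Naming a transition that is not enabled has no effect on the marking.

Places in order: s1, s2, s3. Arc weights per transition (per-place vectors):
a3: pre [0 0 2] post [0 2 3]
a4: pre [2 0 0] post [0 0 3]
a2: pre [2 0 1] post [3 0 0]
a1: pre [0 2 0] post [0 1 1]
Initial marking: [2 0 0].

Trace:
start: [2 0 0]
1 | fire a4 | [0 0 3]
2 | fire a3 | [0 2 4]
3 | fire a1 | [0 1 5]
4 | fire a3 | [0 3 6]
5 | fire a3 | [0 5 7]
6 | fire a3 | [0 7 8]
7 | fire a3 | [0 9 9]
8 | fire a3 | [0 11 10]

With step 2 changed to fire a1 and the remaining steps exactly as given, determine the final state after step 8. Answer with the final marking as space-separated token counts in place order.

(re-executing from step 2 with the substitution; state before step 2: [0 0 3])
2 | fire a1 | [0 0 3]
3 | fire a1 | [0 0 3]
4 | fire a3 | [0 2 4]
5 | fire a3 | [0 4 5]
6 | fire a3 | [0 6 6]
7 | fire a3 | [0 8 7]
8 | fire a3 | [0 10 8]

0 10 8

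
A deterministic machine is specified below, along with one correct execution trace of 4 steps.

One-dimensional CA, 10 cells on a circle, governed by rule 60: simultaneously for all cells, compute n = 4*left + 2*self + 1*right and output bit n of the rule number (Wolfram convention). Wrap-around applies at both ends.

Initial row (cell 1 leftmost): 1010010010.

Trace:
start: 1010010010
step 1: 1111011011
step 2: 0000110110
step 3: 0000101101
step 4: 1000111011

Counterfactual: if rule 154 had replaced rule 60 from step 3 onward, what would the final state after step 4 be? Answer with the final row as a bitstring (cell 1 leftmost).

(re-executing steps 3..4 under rule 154; state before step 3: 0000110110)
step 3: 0001100101
step 4: 1011011000

1011011000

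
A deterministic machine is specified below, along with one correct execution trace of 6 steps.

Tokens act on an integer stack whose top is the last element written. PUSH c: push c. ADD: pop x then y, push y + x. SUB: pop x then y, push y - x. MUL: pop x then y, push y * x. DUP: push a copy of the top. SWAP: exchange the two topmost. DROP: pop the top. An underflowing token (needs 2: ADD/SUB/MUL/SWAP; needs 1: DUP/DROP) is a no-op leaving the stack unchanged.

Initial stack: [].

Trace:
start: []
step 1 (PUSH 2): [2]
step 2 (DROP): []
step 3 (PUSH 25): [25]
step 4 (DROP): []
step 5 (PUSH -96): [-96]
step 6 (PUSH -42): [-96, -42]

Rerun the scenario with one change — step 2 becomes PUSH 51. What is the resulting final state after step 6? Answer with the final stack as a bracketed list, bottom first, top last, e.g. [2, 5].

[2, 51, -96, -42]

(re-executing from step 2 with the substitution; state before step 2: [2])
step 2 (PUSH 51): [2, 51]
step 3 (PUSH 25): [2, 51, 25]
step 4 (DROP): [2, 51]
step 5 (PUSH -96): [2, 51, -96]
step 6 (PUSH -42): [2, 51, -96, -42]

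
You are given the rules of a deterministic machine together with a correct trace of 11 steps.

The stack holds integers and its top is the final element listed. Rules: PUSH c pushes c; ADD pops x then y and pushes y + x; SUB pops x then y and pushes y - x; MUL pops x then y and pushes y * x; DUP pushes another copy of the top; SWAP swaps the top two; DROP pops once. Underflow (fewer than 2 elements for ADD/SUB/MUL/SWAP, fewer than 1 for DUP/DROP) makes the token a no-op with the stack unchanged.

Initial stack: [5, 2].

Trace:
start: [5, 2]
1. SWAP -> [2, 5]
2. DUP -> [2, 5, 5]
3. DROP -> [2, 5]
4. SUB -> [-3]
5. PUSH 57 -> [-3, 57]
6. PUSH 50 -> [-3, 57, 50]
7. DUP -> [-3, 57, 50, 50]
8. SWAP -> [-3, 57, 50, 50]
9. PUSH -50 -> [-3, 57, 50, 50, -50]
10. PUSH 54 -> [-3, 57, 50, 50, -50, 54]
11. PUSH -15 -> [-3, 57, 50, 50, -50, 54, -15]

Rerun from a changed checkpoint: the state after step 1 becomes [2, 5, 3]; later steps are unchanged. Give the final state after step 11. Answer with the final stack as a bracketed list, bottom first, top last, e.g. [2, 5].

state after step 1 := [2, 5, 3]
2. DUP -> [2, 5, 3, 3]
3. DROP -> [2, 5, 3]
4. SUB -> [2, 2]
5. PUSH 57 -> [2, 2, 57]
6. PUSH 50 -> [2, 2, 57, 50]
7. DUP -> [2, 2, 57, 50, 50]
8. SWAP -> [2, 2, 57, 50, 50]
9. PUSH -50 -> [2, 2, 57, 50, 50, -50]
10. PUSH 54 -> [2, 2, 57, 50, 50, -50, 54]
11. PUSH -15 -> [2, 2, 57, 50, 50, -50, 54, -15]

[2, 2, 57, 50, 50, -50, 54, -15]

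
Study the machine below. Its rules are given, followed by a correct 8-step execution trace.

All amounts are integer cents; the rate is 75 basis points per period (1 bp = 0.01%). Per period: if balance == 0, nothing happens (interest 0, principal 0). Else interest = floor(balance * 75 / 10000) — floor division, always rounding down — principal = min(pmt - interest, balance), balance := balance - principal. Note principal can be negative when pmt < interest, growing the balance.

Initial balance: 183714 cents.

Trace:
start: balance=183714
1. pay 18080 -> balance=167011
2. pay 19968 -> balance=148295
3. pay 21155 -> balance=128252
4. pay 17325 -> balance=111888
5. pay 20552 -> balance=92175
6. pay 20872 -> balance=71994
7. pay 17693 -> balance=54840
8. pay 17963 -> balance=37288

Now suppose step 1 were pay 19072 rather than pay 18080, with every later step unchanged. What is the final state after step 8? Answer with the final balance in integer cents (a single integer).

(re-executing from step 1 with the substitution; state before step 1: balance=183714)
1. pay 19072 -> balance=166019
2. pay 19968 -> balance=147296
3. pay 21155 -> balance=127245
4. pay 17325 -> balance=110874
5. pay 20552 -> balance=91153
6. pay 20872 -> balance=70964
7. pay 17693 -> balance=53803
8. pay 17963 -> balance=36243

36243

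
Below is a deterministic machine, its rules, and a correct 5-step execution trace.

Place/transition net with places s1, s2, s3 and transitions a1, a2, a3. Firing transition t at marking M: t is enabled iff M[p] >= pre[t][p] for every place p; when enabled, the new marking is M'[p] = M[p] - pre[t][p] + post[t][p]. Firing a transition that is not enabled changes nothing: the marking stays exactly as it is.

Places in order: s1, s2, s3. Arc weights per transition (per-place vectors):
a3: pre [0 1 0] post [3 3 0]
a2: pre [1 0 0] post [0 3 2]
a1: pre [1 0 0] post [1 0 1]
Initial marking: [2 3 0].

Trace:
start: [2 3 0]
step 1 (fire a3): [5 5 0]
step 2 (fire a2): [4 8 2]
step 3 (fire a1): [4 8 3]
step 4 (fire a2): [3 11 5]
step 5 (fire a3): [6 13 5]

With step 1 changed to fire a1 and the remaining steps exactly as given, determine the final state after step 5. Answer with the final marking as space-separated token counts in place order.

(re-executing from step 1 with the substitution; state before step 1: [2 3 0])
step 1 (fire a1): [2 3 1]
step 2 (fire a2): [1 6 3]
step 3 (fire a1): [1 6 4]
step 4 (fire a2): [0 9 6]
step 5 (fire a3): [3 11 6]

3 11 6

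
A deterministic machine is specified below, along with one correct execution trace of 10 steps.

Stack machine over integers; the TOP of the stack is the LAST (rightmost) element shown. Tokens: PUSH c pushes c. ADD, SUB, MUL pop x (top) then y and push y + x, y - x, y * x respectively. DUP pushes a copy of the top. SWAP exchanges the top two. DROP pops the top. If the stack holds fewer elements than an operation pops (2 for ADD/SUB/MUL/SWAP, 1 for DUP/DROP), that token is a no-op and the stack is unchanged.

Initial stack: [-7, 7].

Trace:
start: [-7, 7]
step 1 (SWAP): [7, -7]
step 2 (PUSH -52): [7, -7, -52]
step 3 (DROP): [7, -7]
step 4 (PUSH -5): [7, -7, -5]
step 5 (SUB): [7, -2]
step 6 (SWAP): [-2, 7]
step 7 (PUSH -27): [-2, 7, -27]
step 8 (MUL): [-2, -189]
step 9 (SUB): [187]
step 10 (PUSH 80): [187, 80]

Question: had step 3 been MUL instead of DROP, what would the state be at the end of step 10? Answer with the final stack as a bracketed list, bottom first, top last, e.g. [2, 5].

[558, 80]

(re-executing from step 3 with the substitution; state before step 3: [7, -7, -52])
step 3 (MUL): [7, 364]
step 4 (PUSH -5): [7, 364, -5]
step 5 (SUB): [7, 369]
step 6 (SWAP): [369, 7]
step 7 (PUSH -27): [369, 7, -27]
step 8 (MUL): [369, -189]
step 9 (SUB): [558]
step 10 (PUSH 80): [558, 80]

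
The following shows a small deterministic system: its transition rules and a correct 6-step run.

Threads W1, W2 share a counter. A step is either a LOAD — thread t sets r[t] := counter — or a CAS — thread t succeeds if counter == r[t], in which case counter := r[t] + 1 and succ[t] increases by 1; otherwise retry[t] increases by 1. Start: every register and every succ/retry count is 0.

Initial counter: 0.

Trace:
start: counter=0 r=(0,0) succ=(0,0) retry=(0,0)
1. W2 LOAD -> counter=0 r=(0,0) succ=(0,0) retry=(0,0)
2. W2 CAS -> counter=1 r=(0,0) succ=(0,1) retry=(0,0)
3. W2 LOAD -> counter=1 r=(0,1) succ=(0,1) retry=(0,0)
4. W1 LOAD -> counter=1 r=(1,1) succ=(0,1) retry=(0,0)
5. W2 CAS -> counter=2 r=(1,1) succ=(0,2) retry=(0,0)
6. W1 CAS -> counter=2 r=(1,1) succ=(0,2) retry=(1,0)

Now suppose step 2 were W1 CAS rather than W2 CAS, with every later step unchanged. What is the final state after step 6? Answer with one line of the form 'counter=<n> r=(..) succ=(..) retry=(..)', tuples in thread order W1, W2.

counter=2 r=(1,1) succ=(1,1) retry=(1,0)

(re-executing from step 2 with the substitution; state before step 2: counter=0 r=(0,0) succ=(0,0) retry=(0,0))
2. W1 CAS -> counter=1 r=(0,0) succ=(1,0) retry=(0,0)
3. W2 LOAD -> counter=1 r=(0,1) succ=(1,0) retry=(0,0)
4. W1 LOAD -> counter=1 r=(1,1) succ=(1,0) retry=(0,0)
5. W2 CAS -> counter=2 r=(1,1) succ=(1,1) retry=(0,0)
6. W1 CAS -> counter=2 r=(1,1) succ=(1,1) retry=(1,0)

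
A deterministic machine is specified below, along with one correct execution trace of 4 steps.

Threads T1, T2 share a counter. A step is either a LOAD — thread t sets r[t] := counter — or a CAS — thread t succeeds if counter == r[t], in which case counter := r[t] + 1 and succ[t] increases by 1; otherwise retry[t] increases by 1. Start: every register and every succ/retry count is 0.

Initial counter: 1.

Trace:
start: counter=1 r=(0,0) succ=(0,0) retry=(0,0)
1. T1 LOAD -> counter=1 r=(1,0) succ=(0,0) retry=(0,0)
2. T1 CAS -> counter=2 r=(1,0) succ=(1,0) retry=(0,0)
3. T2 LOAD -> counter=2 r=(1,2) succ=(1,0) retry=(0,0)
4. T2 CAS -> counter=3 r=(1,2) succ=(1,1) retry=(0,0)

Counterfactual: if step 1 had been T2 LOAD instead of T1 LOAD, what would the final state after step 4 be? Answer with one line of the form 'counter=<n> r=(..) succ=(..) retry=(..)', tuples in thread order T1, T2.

counter=2 r=(0,1) succ=(0,1) retry=(1,0)

(re-executing from step 1 with the substitution; state before step 1: counter=1 r=(0,0) succ=(0,0) retry=(0,0))
1. T2 LOAD -> counter=1 r=(0,1) succ=(0,0) retry=(0,0)
2. T1 CAS -> counter=1 r=(0,1) succ=(0,0) retry=(1,0)
3. T2 LOAD -> counter=1 r=(0,1) succ=(0,0) retry=(1,0)
4. T2 CAS -> counter=2 r=(0,1) succ=(0,1) retry=(1,0)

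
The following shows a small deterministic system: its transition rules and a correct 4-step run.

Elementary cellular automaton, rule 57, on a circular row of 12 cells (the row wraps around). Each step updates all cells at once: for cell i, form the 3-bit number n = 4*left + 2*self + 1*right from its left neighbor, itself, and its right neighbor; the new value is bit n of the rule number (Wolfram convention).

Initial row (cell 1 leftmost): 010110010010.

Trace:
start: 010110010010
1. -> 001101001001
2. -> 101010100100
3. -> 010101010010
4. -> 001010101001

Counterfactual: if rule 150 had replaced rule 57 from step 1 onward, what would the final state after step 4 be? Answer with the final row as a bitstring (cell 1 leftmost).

(re-executing steps 1..4 under rule 150; state before step 1: 010110010010)
1. -> 110001111111
2. -> 101010111111
3. -> 001010011111
4. -> 111011101110

111011101110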